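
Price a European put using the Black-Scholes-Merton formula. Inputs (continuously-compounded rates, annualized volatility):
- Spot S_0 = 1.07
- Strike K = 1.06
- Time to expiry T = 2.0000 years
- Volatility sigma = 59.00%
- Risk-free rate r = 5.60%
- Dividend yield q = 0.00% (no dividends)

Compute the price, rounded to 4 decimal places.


d1 = (ln(S/K) + (r - q + 0.5*sigma^2) * T) / (sigma * sqrt(T)) = 0.56267691
d2 = d1 - sigma * sqrt(T) = -0.27170909
exp(-rT) = 0.89404426; exp(-qT) = 1.00000000
P = K * exp(-rT) * N(-d2) - S_0 * exp(-qT) * N(-d1)
N(-d1) = 0.28682745; N(-d2) = 0.60707714
P = 1.0600 * 0.89404426 * 0.60707714 - 1.0700 * 1.00000000 * 0.28682745 = 0.2684

Answer: Price = 0.2684


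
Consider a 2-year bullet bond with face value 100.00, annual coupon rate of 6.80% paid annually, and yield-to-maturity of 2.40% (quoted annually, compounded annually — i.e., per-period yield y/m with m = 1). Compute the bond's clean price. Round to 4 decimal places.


Answer: Price = 108.4930

Derivation:
Coupon per period c = face * coupon_rate / m = 6.800000
Periods per year m = 1; per-period yield y/m = 0.024000
Number of cashflows N = 2
Cashflows (t years, CF_t, discount factor 1/(1+y/m)^(m*t), PV):
  t = 1.0000: CF_t = 6.800000, DF = 0.976562, PV = 6.640625
  t = 2.0000: CF_t = 106.800000, DF = 0.953674, PV = 101.852417
Price P = sum_t PV_t = 108.493042


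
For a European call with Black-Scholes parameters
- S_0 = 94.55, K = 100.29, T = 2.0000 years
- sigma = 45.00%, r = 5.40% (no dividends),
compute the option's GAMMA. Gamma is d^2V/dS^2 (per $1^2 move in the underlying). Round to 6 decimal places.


d1 = 0.3952928134; d2 = -0.2411032897
phi(d1) = 0.3689601124; exp(-qT) = 1.0000000000; exp(-rT) = 0.8976275964
Gamma = exp(-qT) * phi(d1) / (S * sigma * sqrt(T)) = 1.0000000000 * 0.3689601124 / (94.5500 * 0.4500 * 1.4142135624) = 0.006132

Answer: Gamma = 0.006132


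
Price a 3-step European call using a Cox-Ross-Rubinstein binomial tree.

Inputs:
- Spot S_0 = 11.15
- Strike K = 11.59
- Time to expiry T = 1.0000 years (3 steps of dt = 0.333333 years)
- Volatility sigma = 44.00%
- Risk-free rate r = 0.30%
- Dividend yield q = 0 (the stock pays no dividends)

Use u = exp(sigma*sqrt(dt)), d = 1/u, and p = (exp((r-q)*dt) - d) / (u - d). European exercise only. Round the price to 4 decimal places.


Answer: Price = V(0,0) = 1.9361

Derivation:
dt = T/N = 0.333333
u = exp(sigma*sqrt(dt)) = 1.289216; d = 1/u = 0.775665
p = (exp((r-q)*dt) - d) / (u - d) = 0.438779
Discount per step: exp(-r*dt) = 0.999000
Stock lattice S(k, i) with i counting down-moves:
  k=0: S(0,0) = 11.1500
  k=1: S(1,0) = 14.3748; S(1,1) = 8.6487
  k=2: S(2,0) = 18.5322; S(2,1) = 11.1500; S(2,2) = 6.7085
  k=3: S(3,0) = 23.8920; S(3,1) = 14.3748; S(3,2) = 8.6487; S(3,3) = 5.2035
Terminal payoffs V(N, i) = max(S_T - K, 0):
  V(3,0) = 12.301956; V(3,1) = 2.784756; V(3,2) = 0.000000; V(3,3) = 0.000000
Backward induction: V(k, i) = exp(-r*dt) * [p * V(k+1, i) + (1-p) * V(k+1, i+1)].
  V(2,0) = exp(-r*dt) * [p*12.301956 + (1-p)*2.784756] = 6.953747
  V(2,1) = exp(-r*dt) * [p*2.784756 + (1-p)*0.000000] = 1.220671
  V(2,2) = exp(-r*dt) * [p*0.000000 + (1-p)*0.000000] = 0.000000
  V(1,0) = exp(-r*dt) * [p*6.953747 + (1-p)*1.220671] = 3.732490
  V(1,1) = exp(-r*dt) * [p*1.220671 + (1-p)*0.000000] = 0.535070
  V(0,0) = exp(-r*dt) * [p*3.732490 + (1-p)*0.535070] = 1.936094


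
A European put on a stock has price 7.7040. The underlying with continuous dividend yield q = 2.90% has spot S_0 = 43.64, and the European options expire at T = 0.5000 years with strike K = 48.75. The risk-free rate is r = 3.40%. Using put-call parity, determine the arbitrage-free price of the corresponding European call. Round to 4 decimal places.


Put-call parity: C - P = S_0 * exp(-qT) - K * exp(-rT).
S_0 * exp(-qT) = 43.6400 * 0.98560462 = 43.01178556
K * exp(-rT) = 48.7500 * 0.98314368 = 47.92825463
C = P + S*exp(-qT) - K*exp(-rT)
C = 7.7040 + 43.01178556 - 47.92825463 = 2.7875

Answer: Call price = 2.7875


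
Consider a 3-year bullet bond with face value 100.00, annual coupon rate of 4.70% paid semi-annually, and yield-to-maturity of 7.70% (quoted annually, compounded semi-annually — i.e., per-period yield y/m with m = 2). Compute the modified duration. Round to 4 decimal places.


Answer: Modified duration = 2.7199

Derivation:
Coupon per period c = face * coupon_rate / m = 2.350000
Periods per year m = 2; per-period yield y/m = 0.038500
Number of cashflows N = 6
Cashflows (t years, CF_t, discount factor 1/(1+y/m)^(m*t), PV):
  t = 0.5000: CF_t = 2.350000, DF = 0.962927, PV = 2.262879
  t = 1.0000: CF_t = 2.350000, DF = 0.927229, PV = 2.178988
  t = 1.5000: CF_t = 2.350000, DF = 0.892854, PV = 2.098207
  t = 2.0000: CF_t = 2.350000, DF = 0.859754, PV = 2.020421
  t = 2.5000: CF_t = 2.350000, DF = 0.827880, PV = 1.945518
  t = 3.0000: CF_t = 102.350000, DF = 0.797188, PV = 81.592237
Price P = sum_t PV_t = 92.098251
First compute Macaulay numerator sum_t t * PV_t:
  t * PV_t at t = 0.5000: 1.131440
  t * PV_t at t = 1.0000: 2.178988
  t * PV_t at t = 1.5000: 3.147311
  t * PV_t at t = 2.0000: 4.040842
  t * PV_t at t = 2.5000: 4.863796
  t * PV_t at t = 3.0000: 244.776712
Macaulay duration D = 260.139088 / 92.098251 = 2.824582
Modified duration = D / (1 + y/m) = 2.824582 / (1 + 0.038500) = 2.719867


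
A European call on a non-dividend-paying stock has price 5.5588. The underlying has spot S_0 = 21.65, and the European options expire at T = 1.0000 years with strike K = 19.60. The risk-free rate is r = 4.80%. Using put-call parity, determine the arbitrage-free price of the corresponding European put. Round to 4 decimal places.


Put-call parity: C - P = S_0 * exp(-qT) - K * exp(-rT).
S_0 * exp(-qT) = 21.6500 * 1.00000000 = 21.65000000
K * exp(-rT) = 19.6000 * 0.95313379 = 18.68142223
P = C - S*exp(-qT) + K*exp(-rT)
P = 5.5588 - 21.65000000 + 18.68142223 = 2.5902

Answer: Put price = 2.5902


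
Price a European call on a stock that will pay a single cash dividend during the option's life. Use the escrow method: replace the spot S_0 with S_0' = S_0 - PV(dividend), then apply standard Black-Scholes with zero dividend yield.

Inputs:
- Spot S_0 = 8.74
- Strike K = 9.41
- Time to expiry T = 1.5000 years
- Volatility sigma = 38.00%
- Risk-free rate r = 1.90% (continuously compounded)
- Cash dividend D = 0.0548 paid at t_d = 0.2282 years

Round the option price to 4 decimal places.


Answer: Price = 1.4203

Derivation:
PV(D) = D * exp(-r * t_d) = 0.0548 * 0.99567359 = 0.05456291
S_0' = S_0 - PV(D) = 8.7400 - 0.05456291 = 8.68543709
d1 = (ln(S_0'/K) + (r + sigma^2/2)*T) / (sigma*sqrt(T)) = 0.12177568
d2 = d1 - sigma*sqrt(T) = -0.34362737
exp(-rT) = 0.97190229
N(d1) = 0.54846166; N(d2) = 0.36556327
C = S_0' * N(d1) - K * exp(-rT) * N(d2) = 8.68543709 * 0.54846166 - 9.4100 * 0.97190229 * 0.36556327 = 1.4203


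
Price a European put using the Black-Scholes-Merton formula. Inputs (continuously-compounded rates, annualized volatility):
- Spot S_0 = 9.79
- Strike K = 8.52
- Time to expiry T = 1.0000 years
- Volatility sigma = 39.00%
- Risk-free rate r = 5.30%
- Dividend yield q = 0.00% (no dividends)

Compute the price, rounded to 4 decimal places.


d1 = (ln(S/K) + (r - q + 0.5*sigma^2) * T) / (sigma * sqrt(T)) = 0.68716696
d2 = d1 - sigma * sqrt(T) = 0.29716696
exp(-rT) = 0.94838001; exp(-qT) = 1.00000000
P = K * exp(-rT) * N(-d2) - S_0 * exp(-qT) * N(-d1)
N(-d1) = 0.24598876; N(-d2) = 0.38316952
P = 8.5200 * 0.94838001 * 0.38316952 - 9.7900 * 1.00000000 * 0.24598876 = 0.6879

Answer: Price = 0.6879


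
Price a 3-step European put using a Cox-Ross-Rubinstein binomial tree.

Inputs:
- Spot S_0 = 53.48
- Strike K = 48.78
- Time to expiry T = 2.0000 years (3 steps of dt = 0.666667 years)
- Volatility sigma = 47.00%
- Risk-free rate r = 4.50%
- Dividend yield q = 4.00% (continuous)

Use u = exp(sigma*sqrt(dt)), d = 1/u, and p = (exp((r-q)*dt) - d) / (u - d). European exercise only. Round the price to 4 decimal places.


Answer: Price = V(0,0) = 10.8307

Derivation:
dt = T/N = 0.666667
u = exp(sigma*sqrt(dt)) = 1.467783; d = 1/u = 0.681299
p = (exp((r-q)*dt) - d) / (u - d) = 0.409467
Discount per step: exp(-r*dt) = 0.970446
Stock lattice S(k, i) with i counting down-moves:
  k=0: S(0,0) = 53.4800
  k=1: S(1,0) = 78.4971; S(1,1) = 36.4359
  k=2: S(2,0) = 115.2167; S(2,1) = 53.4800; S(2,2) = 24.8238
  k=3: S(3,0) = 169.1131; S(3,1) = 78.4971; S(3,2) = 36.4359; S(3,3) = 16.9124
Terminal payoffs V(N, i) = max(K - S_T, 0):
  V(3,0) = 0.000000; V(3,1) = 0.000000; V(3,2) = 12.344107; V(3,3) = 31.867592
Backward induction: V(k, i) = exp(-r*dt) * [p * V(k+1, i) + (1-p) * V(k+1, i+1)].
  V(2,0) = exp(-r*dt) * [p*0.000000 + (1-p)*0.000000] = 0.000000
  V(2,1) = exp(-r*dt) * [p*0.000000 + (1-p)*12.344107] = 7.074159
  V(2,2) = exp(-r*dt) * [p*12.344107 + (1-p)*31.867592] = 23.167799
  V(1,0) = exp(-r*dt) * [p*0.000000 + (1-p)*7.074159] = 4.054058
  V(1,1) = exp(-r*dt) * [p*7.074159 + (1-p)*23.167799] = 16.088026
  V(0,0) = exp(-r*dt) * [p*4.054058 + (1-p)*16.088026] = 10.830667


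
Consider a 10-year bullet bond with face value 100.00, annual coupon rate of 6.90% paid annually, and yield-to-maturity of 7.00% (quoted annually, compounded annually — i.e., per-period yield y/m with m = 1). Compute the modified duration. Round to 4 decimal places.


Coupon per period c = face * coupon_rate / m = 6.900000
Periods per year m = 1; per-period yield y/m = 0.070000
Number of cashflows N = 10
Cashflows (t years, CF_t, discount factor 1/(1+y/m)^(m*t), PV):
  t = 1.0000: CF_t = 6.900000, DF = 0.934579, PV = 6.448598
  t = 2.0000: CF_t = 6.900000, DF = 0.873439, PV = 6.026727
  t = 3.0000: CF_t = 6.900000, DF = 0.816298, PV = 5.632455
  t = 4.0000: CF_t = 6.900000, DF = 0.762895, PV = 5.263977
  t = 5.0000: CF_t = 6.900000, DF = 0.712986, PV = 4.919605
  t = 6.0000: CF_t = 6.900000, DF = 0.666342, PV = 4.597761
  t = 7.0000: CF_t = 6.900000, DF = 0.622750, PV = 4.296973
  t = 8.0000: CF_t = 6.900000, DF = 0.582009, PV = 4.015863
  t = 9.0000: CF_t = 6.900000, DF = 0.543934, PV = 3.753143
  t = 10.0000: CF_t = 106.900000, DF = 0.508349, PV = 54.342539
Price P = sum_t PV_t = 99.297642
First compute Macaulay numerator sum_t t * PV_t:
  t * PV_t at t = 1.0000: 6.448598
  t * PV_t at t = 2.0000: 12.053454
  t * PV_t at t = 3.0000: 16.897366
  t * PV_t at t = 4.0000: 21.055908
  t * PV_t at t = 5.0000: 24.598023
  t * PV_t at t = 6.0000: 27.586568
  t * PV_t at t = 7.0000: 30.078813
  t * PV_t at t = 8.0000: 32.126903
  t * PV_t at t = 9.0000: 33.778285
  t * PV_t at t = 10.0000: 543.425393
Macaulay duration D = 748.049312 / 99.297642 = 7.533405
Modified duration = D / (1 + y/m) = 7.533405 / (1 + 0.070000) = 7.040565

Answer: Modified duration = 7.0406


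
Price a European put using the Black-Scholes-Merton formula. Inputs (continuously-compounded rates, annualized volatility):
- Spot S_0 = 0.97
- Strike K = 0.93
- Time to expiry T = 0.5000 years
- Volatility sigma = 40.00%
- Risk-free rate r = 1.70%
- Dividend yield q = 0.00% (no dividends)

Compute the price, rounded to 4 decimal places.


Answer: Price = 0.0841

Derivation:
d1 = (ln(S/K) + (r - q + 0.5*sigma^2) * T) / (sigma * sqrt(T)) = 0.32035998
d2 = d1 - sigma * sqrt(T) = 0.03751727
exp(-rT) = 0.99153602; exp(-qT) = 1.00000000
P = K * exp(-rT) * N(-d2) - S_0 * exp(-qT) * N(-d1)
N(-d1) = 0.37434773; N(-d2) = 0.48503629
P = 0.9300 * 0.99153602 * 0.48503629 - 0.9700 * 1.00000000 * 0.37434773 = 0.0841


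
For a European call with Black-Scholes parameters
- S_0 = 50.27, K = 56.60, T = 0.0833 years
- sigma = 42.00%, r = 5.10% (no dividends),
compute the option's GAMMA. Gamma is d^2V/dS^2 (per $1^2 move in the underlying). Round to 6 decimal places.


d1 = -0.8827401474; d2 = -1.0039594527
phi(d1) = 0.2702106019; exp(-qT) = 1.0000000000; exp(-rT) = 0.9957607113
Gamma = exp(-qT) * phi(d1) / (S * sigma * sqrt(T)) = 1.0000000000 * 0.2702106019 / (50.2700 * 0.4200 * 0.2886173938) = 0.044343

Answer: Gamma = 0.044343


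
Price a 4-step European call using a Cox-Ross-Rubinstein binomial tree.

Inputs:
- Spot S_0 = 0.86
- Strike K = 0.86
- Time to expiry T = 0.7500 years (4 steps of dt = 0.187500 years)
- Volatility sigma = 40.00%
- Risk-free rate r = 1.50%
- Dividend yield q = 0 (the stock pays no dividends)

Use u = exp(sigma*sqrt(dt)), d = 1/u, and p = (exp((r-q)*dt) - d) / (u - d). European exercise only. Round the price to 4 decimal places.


dt = T/N = 0.187500
u = exp(sigma*sqrt(dt)) = 1.189110; d = 1/u = 0.840965
p = (exp((r-q)*dt) - d) / (u - d) = 0.464897
Discount per step: exp(-r*dt) = 0.997191
Stock lattice S(k, i) with i counting down-moves:
  k=0: S(0,0) = 0.8600
  k=1: S(1,0) = 1.0226; S(1,1) = 0.7232
  k=2: S(2,0) = 1.2160; S(2,1) = 0.8600; S(2,2) = 0.6082
  k=3: S(3,0) = 1.4460; S(3,1) = 1.0226; S(3,2) = 0.7232; S(3,3) = 0.5115
  k=4: S(4,0) = 1.7194; S(4,1) = 1.2160; S(4,2) = 0.8600; S(4,3) = 0.6082; S(4,4) = 0.4301
Terminal payoffs V(N, i) = max(S_T - K, 0):
  V(4,0) = 0.859438; V(4,1) = 0.356025; V(4,2) = 0.000000; V(4,3) = 0.000000; V(4,4) = 0.000000
Backward induction: V(k, i) = exp(-r*dt) * [p * V(k+1, i) + (1-p) * V(k+1, i+1)].
  V(3,0) = exp(-r*dt) * [p*0.859438 + (1-p)*0.356025] = 0.588403
  V(3,1) = exp(-r*dt) * [p*0.356025 + (1-p)*0.000000] = 0.165050
  V(3,2) = exp(-r*dt) * [p*0.000000 + (1-p)*0.000000] = 0.000000
  V(3,3) = exp(-r*dt) * [p*0.000000 + (1-p)*0.000000] = 0.000000
  V(2,0) = exp(-r*dt) * [p*0.588403 + (1-p)*0.165050] = 0.360849
  V(2,1) = exp(-r*dt) * [p*0.165050 + (1-p)*0.000000] = 0.076516
  V(2,2) = exp(-r*dt) * [p*0.000000 + (1-p)*0.000000] = 0.000000
  V(1,0) = exp(-r*dt) * [p*0.360849 + (1-p)*0.076516] = 0.208115
  V(1,1) = exp(-r*dt) * [p*0.076516 + (1-p)*0.000000] = 0.035472
  V(0,0) = exp(-r*dt) * [p*0.208115 + (1-p)*0.035472] = 0.115408

Answer: Price = V(0,0) = 0.1154


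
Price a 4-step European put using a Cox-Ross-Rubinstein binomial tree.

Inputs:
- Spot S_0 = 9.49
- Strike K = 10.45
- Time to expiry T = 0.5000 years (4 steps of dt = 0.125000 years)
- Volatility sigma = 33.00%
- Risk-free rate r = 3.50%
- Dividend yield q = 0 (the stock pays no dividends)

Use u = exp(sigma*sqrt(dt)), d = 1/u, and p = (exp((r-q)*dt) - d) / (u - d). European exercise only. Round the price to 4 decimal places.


Answer: Price = V(0,0) = 1.4044

Derivation:
dt = T/N = 0.125000
u = exp(sigma*sqrt(dt)) = 1.123751; d = 1/u = 0.889876
p = (exp((r-q)*dt) - d) / (u - d) = 0.489612
Discount per step: exp(-r*dt) = 0.995635
Stock lattice S(k, i) with i counting down-moves:
  k=0: S(0,0) = 9.4900
  k=1: S(1,0) = 10.6644; S(1,1) = 8.4449
  k=2: S(2,0) = 11.9841; S(2,1) = 9.4900; S(2,2) = 7.5149
  k=3: S(3,0) = 13.4672; S(3,1) = 10.6644; S(3,2) = 8.4449; S(3,3) = 6.6874
  k=4: S(4,0) = 15.1338; S(4,1) = 11.9841; S(4,2) = 9.4900; S(4,3) = 7.5149; S(4,4) = 5.9509
Terminal payoffs V(N, i) = max(K - S_T, 0):
  V(4,0) = 0.000000; V(4,1) = 0.000000; V(4,2) = 0.960000; V(4,3) = 2.935057; V(4,4) = 4.499066
Backward induction: V(k, i) = exp(-r*dt) * [p * V(k+1, i) + (1-p) * V(k+1, i+1)].
  V(3,0) = exp(-r*dt) * [p*0.000000 + (1-p)*0.000000] = 0.000000
  V(3,1) = exp(-r*dt) * [p*0.000000 + (1-p)*0.960000] = 0.487833
  V(3,2) = exp(-r*dt) * [p*0.960000 + (1-p)*2.935057] = 1.959453
  V(3,3) = exp(-r*dt) * [p*2.935057 + (1-p)*4.499066] = 3.717011
  V(2,0) = exp(-r*dt) * [p*0.000000 + (1-p)*0.487833] = 0.247897
  V(2,1) = exp(-r*dt) * [p*0.487833 + (1-p)*1.959453] = 1.233521
  V(2,2) = exp(-r*dt) * [p*1.959453 + (1-p)*3.717011] = 2.844019
  V(1,0) = exp(-r*dt) * [p*0.247897 + (1-p)*1.233521] = 0.747669
  V(1,1) = exp(-r*dt) * [p*1.233521 + (1-p)*2.844019] = 2.046526
  V(0,0) = exp(-r*dt) * [p*0.747669 + (1-p)*2.046526] = 1.404432


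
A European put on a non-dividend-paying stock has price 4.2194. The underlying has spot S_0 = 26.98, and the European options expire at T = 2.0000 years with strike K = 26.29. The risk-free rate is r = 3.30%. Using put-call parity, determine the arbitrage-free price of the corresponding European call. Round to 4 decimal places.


Answer: Call price = 6.5885

Derivation:
Put-call parity: C - P = S_0 * exp(-qT) - K * exp(-rT).
S_0 * exp(-qT) = 26.9800 * 1.00000000 = 26.98000000
K * exp(-rT) = 26.2900 * 0.93613086 = 24.61088042
C = P + S*exp(-qT) - K*exp(-rT)
C = 4.2194 + 26.98000000 - 24.61088042 = 6.5885


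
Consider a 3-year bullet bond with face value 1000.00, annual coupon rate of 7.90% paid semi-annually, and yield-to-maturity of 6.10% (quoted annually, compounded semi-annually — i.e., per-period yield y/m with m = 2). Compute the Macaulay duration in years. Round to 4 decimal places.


Answer: Macaulay duration = 2.7364 years

Derivation:
Coupon per period c = face * coupon_rate / m = 39.500000
Periods per year m = 2; per-period yield y/m = 0.030500
Number of cashflows N = 6
Cashflows (t years, CF_t, discount factor 1/(1+y/m)^(m*t), PV):
  t = 0.5000: CF_t = 39.500000, DF = 0.970403, PV = 38.330907
  t = 1.0000: CF_t = 39.500000, DF = 0.941681, PV = 37.196417
  t = 1.5000: CF_t = 39.500000, DF = 0.913810, PV = 36.095504
  t = 2.0000: CF_t = 39.500000, DF = 0.886764, PV = 35.027175
  t = 2.5000: CF_t = 39.500000, DF = 0.860518, PV = 33.990466
  t = 3.0000: CF_t = 1039.500000, DF = 0.835049, PV = 868.033561
Price P = sum_t PV_t = 1048.674030
Macaulay numerator sum_t t * PV_t:
  t * PV_t at t = 0.5000: 19.165454
  t * PV_t at t = 1.0000: 37.196417
  t * PV_t at t = 1.5000: 54.143256
  t * PV_t at t = 2.0000: 70.054350
  t * PV_t at t = 2.5000: 84.976164
  t * PV_t at t = 3.0000: 2604.100684
Macaulay duration D = (sum_t t * PV_t) / P = 2869.636324 / 1048.674030 = 2.736443


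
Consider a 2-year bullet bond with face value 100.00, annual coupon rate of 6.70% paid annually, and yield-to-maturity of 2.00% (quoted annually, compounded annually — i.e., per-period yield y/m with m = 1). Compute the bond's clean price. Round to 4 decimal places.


Answer: Price = 109.1253

Derivation:
Coupon per period c = face * coupon_rate / m = 6.700000
Periods per year m = 1; per-period yield y/m = 0.020000
Number of cashflows N = 2
Cashflows (t years, CF_t, discount factor 1/(1+y/m)^(m*t), PV):
  t = 1.0000: CF_t = 6.700000, DF = 0.980392, PV = 6.568627
  t = 2.0000: CF_t = 106.700000, DF = 0.961169, PV = 102.556709
Price P = sum_t PV_t = 109.125336


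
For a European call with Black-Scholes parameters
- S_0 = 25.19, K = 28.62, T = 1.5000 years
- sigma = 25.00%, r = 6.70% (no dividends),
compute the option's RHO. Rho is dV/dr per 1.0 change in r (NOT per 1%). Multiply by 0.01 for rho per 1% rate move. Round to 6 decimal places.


d1 = 0.0643932192; d2 = -0.2417929987
phi(d1) = 0.3981160328; exp(-qT) = 1.0000000000; exp(-rT) = 0.9043851124
N(d2) = 0.4044702821
Rho = K*T*exp(-rT)*N(d2) = 28.6200 * 1.5000 * 0.9043851124 * 0.4044702821 = 15.703661

Answer: Rho = 15.703661


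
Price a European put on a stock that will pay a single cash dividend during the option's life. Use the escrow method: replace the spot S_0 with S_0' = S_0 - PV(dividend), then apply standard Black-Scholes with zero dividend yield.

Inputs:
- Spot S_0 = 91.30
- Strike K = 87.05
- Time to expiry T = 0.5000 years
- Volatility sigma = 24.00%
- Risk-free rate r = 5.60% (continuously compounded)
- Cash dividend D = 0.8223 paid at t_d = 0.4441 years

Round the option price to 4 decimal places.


PV(D) = D * exp(-r * t_d) = 0.8223 * 0.97543710 = 0.80210193
S_0' = S_0 - PV(D) = 91.3000 - 0.80210193 = 90.49789807
d1 = (ln(S_0'/K) + (r + sigma^2/2)*T) / (sigma*sqrt(T)) = 0.47873462
d2 = d1 - sigma*sqrt(T) = 0.30902899
exp(-rT) = 0.97238837
N(-d1) = 0.31606372; N(-d2) = 0.37864974
P = K * exp(-rT) * N(-d2) - S_0' * N(-d1) = 87.0500 * 0.97238837 * 0.37864974 - 90.49789807 * 0.31606372 = 3.4482

Answer: Price = 3.4482


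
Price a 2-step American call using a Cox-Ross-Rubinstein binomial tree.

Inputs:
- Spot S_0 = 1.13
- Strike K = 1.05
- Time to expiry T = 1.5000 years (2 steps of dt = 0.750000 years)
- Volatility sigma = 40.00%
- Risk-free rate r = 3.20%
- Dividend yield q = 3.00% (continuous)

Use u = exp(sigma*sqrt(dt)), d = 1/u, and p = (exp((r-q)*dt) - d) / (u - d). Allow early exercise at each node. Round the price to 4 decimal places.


Answer: Price = V(0,0) = 0.2412

Derivation:
dt = T/N = 0.750000
u = exp(sigma*sqrt(dt)) = 1.413982; d = 1/u = 0.707222
p = (exp((r-q)*dt) - d) / (u - d) = 0.416377
Discount per step: exp(-r*dt) = 0.976286
Stock lattice S(k, i) with i counting down-moves:
  k=0: S(0,0) = 1.1300
  k=1: S(1,0) = 1.5978; S(1,1) = 0.7992
  k=2: S(2,0) = 2.2593; S(2,1) = 1.1300; S(2,2) = 0.5652
Terminal payoffs V(N, i) = max(S_T - K, 0):
  V(2,0) = 1.209261; V(2,1) = 0.080000; V(2,2) = 0.000000
Backward induction: V(k, i) = exp(-r*dt) * [p * V(k+1, i) + (1-p) * V(k+1, i+1)]; then take max(V_cont, immediate exercise) for American.
  V(1,0) = exp(-r*dt) * [p*1.209261 + (1-p)*0.080000] = 0.537151; exercise = 0.547800; V(1,0) = max -> 0.547800
  V(1,1) = exp(-r*dt) * [p*0.080000 + (1-p)*0.000000] = 0.032520; exercise = 0.000000; V(1,1) = max -> 0.032520
  V(0,0) = exp(-r*dt) * [p*0.547800 + (1-p)*0.032520] = 0.241212; exercise = 0.080000; V(0,0) = max -> 0.241212


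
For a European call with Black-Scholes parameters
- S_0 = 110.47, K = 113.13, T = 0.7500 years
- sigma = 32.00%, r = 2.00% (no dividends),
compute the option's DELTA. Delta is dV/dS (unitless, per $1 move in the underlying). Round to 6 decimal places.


Answer: Delta = 0.542539

Derivation:
d1 = 0.1068328611; d2 = -0.1702952681
phi(d1) = 0.3966721479; exp(-qT) = 1.0000000000; exp(-rT) = 0.9851119396
N(d1) = 0.5425392114
Delta = exp(-qT) * N(d1) = 1.0000000000 * 0.5425392114 = 0.542539


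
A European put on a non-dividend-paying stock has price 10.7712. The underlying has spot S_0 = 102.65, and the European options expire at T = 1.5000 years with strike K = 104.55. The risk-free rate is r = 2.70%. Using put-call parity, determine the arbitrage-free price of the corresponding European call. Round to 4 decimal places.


Put-call parity: C - P = S_0 * exp(-qT) - K * exp(-rT).
S_0 * exp(-qT) = 102.6500 * 1.00000000 = 102.65000000
K * exp(-rT) = 104.5500 * 0.96030916 = 100.40032315
C = P + S*exp(-qT) - K*exp(-rT)
C = 10.7712 + 102.65000000 - 100.40032315 = 13.0209

Answer: Call price = 13.0209


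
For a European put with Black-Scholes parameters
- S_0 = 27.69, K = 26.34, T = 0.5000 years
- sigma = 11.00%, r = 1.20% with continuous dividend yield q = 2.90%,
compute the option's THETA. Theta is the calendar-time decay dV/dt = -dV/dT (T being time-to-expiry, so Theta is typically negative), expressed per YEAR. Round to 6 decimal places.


d1 = 0.5722119031; d2 = 0.4944301572
phi(d1) = 0.3386961913; exp(-qT) = 0.9856046187; exp(-rT) = 0.9940179641
Theta = -S*exp(-qT)*phi(d1)*sigma/(2*sqrt(T)) + r*K*exp(-rT)*N(-d2) - q*S*exp(-qT)*N(-d1)
N(-d1) = 0.2835892122; N(-d2) = 0.3105012102; sqrt(T) = 0.7071067812
Term 1 = -27.6900 * 0.9856046187 * 0.3386961913 * 0.1100 / (2 * 0.7071067812) = -0.7189748287
Term 2 = 0.0120 * 26.3400 * 0.9940179641 * 0.3105012102 = 0.0975561262
Term 3 = -0.0290 * 27.6900 * 0.9856046187 * 0.2835892122 = -0.2244467855
Theta = -0.7189748287 + (0.0975561262) + (-0.2244467855) = -0.845865

Answer: Theta = -0.845865


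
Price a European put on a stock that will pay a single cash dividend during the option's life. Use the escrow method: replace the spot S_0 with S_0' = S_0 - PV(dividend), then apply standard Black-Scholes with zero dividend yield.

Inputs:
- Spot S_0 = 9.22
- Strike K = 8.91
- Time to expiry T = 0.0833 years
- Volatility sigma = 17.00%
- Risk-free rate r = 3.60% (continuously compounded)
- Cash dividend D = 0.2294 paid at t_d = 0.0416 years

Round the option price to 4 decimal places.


PV(D) = D * exp(-r * t_d) = 0.2294 * 0.99850352 = 0.22905671
S_0' = S_0 - PV(D) = 9.2200 - 0.22905671 = 8.99094329
d1 = (ln(S_0'/K) + (r + sigma^2/2)*T) / (sigma*sqrt(T)) = 0.26996892
d2 = d1 - sigma*sqrt(T) = 0.22090396
exp(-rT) = 0.99700569
N(-d1) = 0.39359208; N(-d2) = 0.41258361
P = K * exp(-rT) * N(-d2) - S_0' * N(-d1) = 8.9100 * 0.99700569 * 0.41258361 - 8.99094329 * 0.39359208 = 0.1263

Answer: Price = 0.1263


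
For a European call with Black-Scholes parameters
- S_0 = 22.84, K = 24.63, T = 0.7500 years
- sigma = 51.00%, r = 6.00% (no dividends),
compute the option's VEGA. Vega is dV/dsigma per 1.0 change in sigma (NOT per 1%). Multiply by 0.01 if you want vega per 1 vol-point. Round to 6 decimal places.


d1 = 0.1518899261; d2 = -0.2897830298
phi(d1) = 0.3943668119; exp(-qT) = 1.0000000000; exp(-rT) = 0.9559974818
Vega = S * exp(-qT) * phi(d1) * sqrt(T) = 22.8400 * 1.0000000000 * 0.3943668119 * 0.8660254038 = 7.800584

Answer: Vega = 7.800584


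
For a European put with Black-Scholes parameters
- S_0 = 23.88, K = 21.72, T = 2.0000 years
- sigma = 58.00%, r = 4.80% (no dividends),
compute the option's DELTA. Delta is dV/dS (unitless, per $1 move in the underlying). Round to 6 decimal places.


Answer: Delta = -0.260195

Derivation:
d1 = 0.6427451825; d2 = -0.1774986837
phi(d1) = 0.3244904354; exp(-qT) = 1.0000000000; exp(-rT) = 0.9084640161
N(-d1) = 0.2601947290
Delta = -exp(-qT) * N(-d1) = -1.0000000000 * 0.2601947290 = -0.260195


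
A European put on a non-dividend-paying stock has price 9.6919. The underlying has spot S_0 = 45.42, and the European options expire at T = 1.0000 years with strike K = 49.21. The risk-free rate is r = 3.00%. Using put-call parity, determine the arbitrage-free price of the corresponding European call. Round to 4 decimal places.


Put-call parity: C - P = S_0 * exp(-qT) - K * exp(-rT).
S_0 * exp(-qT) = 45.4200 * 1.00000000 = 45.42000000
K * exp(-rT) = 49.2100 * 0.97044553 = 47.75562471
C = P + S*exp(-qT) - K*exp(-rT)
C = 9.6919 + 45.42000000 - 47.75562471 = 7.3563

Answer: Call price = 7.3563


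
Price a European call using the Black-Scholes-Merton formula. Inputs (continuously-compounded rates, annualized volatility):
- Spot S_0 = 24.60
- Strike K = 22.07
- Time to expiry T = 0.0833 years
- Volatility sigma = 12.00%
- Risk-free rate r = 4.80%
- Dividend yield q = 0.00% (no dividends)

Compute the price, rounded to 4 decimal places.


Answer: Price = 2.6182

Derivation:
d1 = (ln(S/K) + (r - q + 0.5*sigma^2) * T) / (sigma * sqrt(T)) = 3.26630183
d2 = d1 - sigma * sqrt(T) = 3.23166775
exp(-rT) = 0.99600958; exp(-qT) = 1.00000000
C = S_0 * exp(-qT) * N(d1) - K * exp(-rT) * N(d2)
N(d1) = 0.99945519; N(d2) = 0.99938465
C = 24.6000 * 1.00000000 * 0.99945519 - 22.0700 * 0.99600958 * 0.99938465 = 2.6182


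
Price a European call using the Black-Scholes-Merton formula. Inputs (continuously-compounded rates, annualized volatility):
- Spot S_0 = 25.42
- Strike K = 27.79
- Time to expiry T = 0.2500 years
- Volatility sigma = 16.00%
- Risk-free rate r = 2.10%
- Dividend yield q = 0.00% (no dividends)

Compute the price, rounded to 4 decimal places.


Answer: Price = 0.1608

Derivation:
d1 = (ln(S/K) + (r - q + 0.5*sigma^2) * T) / (sigma * sqrt(T)) = -1.00862472
d2 = d1 - sigma * sqrt(T) = -1.08862472
exp(-rT) = 0.99476376; exp(-qT) = 1.00000000
C = S_0 * exp(-qT) * N(d1) - K * exp(-rT) * N(d2)
N(d1) = 0.15657732; N(d2) = 0.13815970
C = 25.4200 * 1.00000000 * 0.15657732 - 27.7900 * 0.99476376 * 0.13815970 = 0.1608


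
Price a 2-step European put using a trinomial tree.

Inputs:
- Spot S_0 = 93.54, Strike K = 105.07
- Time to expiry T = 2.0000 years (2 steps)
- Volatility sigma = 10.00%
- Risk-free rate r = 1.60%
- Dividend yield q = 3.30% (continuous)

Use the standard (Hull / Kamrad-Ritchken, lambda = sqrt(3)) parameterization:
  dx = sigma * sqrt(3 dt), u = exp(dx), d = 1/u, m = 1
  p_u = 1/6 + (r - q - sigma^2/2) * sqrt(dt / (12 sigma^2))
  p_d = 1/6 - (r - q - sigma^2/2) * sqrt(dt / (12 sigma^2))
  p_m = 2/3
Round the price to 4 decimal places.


Answer: Price = V(0,0) = 15.3391

Derivation:
dt = T/N = 1.000000; dx = sigma*sqrt(3*dt) = 0.173205
u = exp(dx) = 1.189110; d = 1/u = 0.840965
p_u = 0.103158, p_m = 0.666667, p_d = 0.230175
Discount per step: exp(-r*dt) = 0.984127
Stock lattice S(k, j) with j the centered position index:
  k=0: S(0,+0) = 93.5400
  k=1: S(1,-1) = 78.6639; S(1,+0) = 93.5400; S(1,+1) = 111.2293
  k=2: S(2,-2) = 66.1536; S(2,-1) = 78.6639; S(2,+0) = 93.5400; S(2,+1) = 111.2293; S(2,+2) = 132.2639
Terminal payoffs V(N, j) = max(K - S_T, 0):
  V(2,-2) = 38.916421; V(2,-1) = 26.406122; V(2,+0) = 11.530000; V(2,+1) = 0.000000; V(2,+2) = 0.000000
Backward induction: V(k, j) = exp(-r*dt) * [p_u * V(k+1, j+1) + p_m * V(k+1, j) + p_d * V(k+1, j-1)]
  V(1,-1) = exp(-r*dt) * [p_u*11.530000 + p_m*26.406122 + p_d*38.916421] = 27.310605
  V(1,+0) = exp(-r*dt) * [p_u*0.000000 + p_m*11.530000 + p_d*26.406122] = 13.546218
  V(1,+1) = exp(-r*dt) * [p_u*0.000000 + p_m*0.000000 + p_d*11.530000] = 2.611795
  V(0,+0) = exp(-r*dt) * [p_u*2.611795 + p_m*13.546218 + p_d*27.310605] = 15.339065


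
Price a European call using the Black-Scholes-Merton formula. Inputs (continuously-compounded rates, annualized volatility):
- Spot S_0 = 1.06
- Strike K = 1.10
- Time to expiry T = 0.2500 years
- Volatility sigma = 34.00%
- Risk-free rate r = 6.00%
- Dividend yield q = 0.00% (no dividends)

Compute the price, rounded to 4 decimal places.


d1 = (ln(S/K) + (r - q + 0.5*sigma^2) * T) / (sigma * sqrt(T)) = -0.04465454
d2 = d1 - sigma * sqrt(T) = -0.21465454
exp(-rT) = 0.98511194; exp(-qT) = 1.00000000
C = S_0 * exp(-qT) * N(d1) - K * exp(-rT) * N(d2)
N(d1) = 0.48219133; N(d2) = 0.41501833
C = 1.0600 * 1.00000000 * 0.48219133 - 1.1000 * 0.98511194 * 0.41501833 = 0.0614

Answer: Price = 0.0614


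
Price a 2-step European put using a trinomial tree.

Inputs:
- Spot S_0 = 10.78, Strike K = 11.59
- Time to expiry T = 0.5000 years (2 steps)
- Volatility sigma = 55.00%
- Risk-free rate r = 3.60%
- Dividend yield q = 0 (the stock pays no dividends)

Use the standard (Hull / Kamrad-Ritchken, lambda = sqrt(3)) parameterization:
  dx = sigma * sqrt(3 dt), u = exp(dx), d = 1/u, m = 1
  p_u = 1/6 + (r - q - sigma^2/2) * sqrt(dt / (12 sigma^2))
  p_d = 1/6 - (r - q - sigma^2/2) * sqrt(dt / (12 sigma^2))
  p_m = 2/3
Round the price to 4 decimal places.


dt = T/N = 0.250000; dx = sigma*sqrt(3*dt) = 0.476314
u = exp(dx) = 1.610128; d = 1/u = 0.621068
p_u = 0.136421, p_m = 0.666667, p_d = 0.196912
Discount per step: exp(-r*dt) = 0.991040
Stock lattice S(k, j) with j the centered position index:
  k=0: S(0,+0) = 10.7800
  k=1: S(1,-1) = 6.6951; S(1,+0) = 10.7800; S(1,+1) = 17.3572
  k=2: S(2,-2) = 4.1581; S(2,-1) = 6.6951; S(2,+0) = 10.7800; S(2,+1) = 17.3572; S(2,+2) = 27.9473
Terminal payoffs V(N, j) = max(K - S_T, 0):
  V(2,-2) = 7.431873; V(2,-1) = 4.894882; V(2,+0) = 0.810000; V(2,+1) = 0.000000; V(2,+2) = 0.000000
Backward induction: V(k, j) = exp(-r*dt) * [p_u * V(k+1, j+1) + p_m * V(k+1, j) + p_d * V(k+1, j-1)]
  V(1,-1) = exp(-r*dt) * [p_u*0.810000 + p_m*4.894882 + p_d*7.431873] = 4.793841
  V(1,+0) = exp(-r*dt) * [p_u*0.000000 + p_m*0.810000 + p_d*4.894882] = 1.490387
  V(1,+1) = exp(-r*dt) * [p_u*0.000000 + p_m*0.000000 + p_d*0.810000] = 0.158070
  V(0,+0) = exp(-r*dt) * [p_u*0.158070 + p_m*1.490387 + p_d*4.793841] = 1.941567

Answer: Price = V(0,0) = 1.9416


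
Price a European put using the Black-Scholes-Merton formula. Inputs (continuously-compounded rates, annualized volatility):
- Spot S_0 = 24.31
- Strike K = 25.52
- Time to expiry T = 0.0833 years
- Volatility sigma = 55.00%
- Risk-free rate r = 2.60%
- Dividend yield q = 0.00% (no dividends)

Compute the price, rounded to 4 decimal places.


d1 = (ln(S/K) + (r - q + 0.5*sigma^2) * T) / (sigma * sqrt(T)) = -0.21298877
d2 = d1 - sigma * sqrt(T) = -0.37172834
exp(-rT) = 0.99783654; exp(-qT) = 1.00000000
P = K * exp(-rT) * N(-d2) - S_0 * exp(-qT) * N(-d1)
N(-d1) = 0.58433214; N(-d2) = 0.64495244
P = 25.5200 * 0.99783654 * 0.64495244 - 24.3100 * 1.00000000 * 0.58433214 = 2.2185

Answer: Price = 2.2185


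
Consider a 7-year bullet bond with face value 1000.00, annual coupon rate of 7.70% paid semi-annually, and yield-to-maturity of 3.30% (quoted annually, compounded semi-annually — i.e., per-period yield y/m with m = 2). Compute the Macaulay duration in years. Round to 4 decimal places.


Coupon per period c = face * coupon_rate / m = 38.500000
Periods per year m = 2; per-period yield y/m = 0.016500
Number of cashflows N = 14
Cashflows (t years, CF_t, discount factor 1/(1+y/m)^(m*t), PV):
  t = 0.5000: CF_t = 38.500000, DF = 0.983768, PV = 37.875061
  t = 1.0000: CF_t = 38.500000, DF = 0.967799, PV = 37.260267
  t = 1.5000: CF_t = 38.500000, DF = 0.952090, PV = 36.655452
  t = 2.0000: CF_t = 38.500000, DF = 0.936635, PV = 36.060455
  t = 2.5000: CF_t = 38.500000, DF = 0.921432, PV = 35.475115
  t = 3.0000: CF_t = 38.500000, DF = 0.906475, PV = 34.899277
  t = 3.5000: CF_t = 38.500000, DF = 0.891761, PV = 34.332786
  t = 4.0000: CF_t = 38.500000, DF = 0.877285, PV = 33.775491
  t = 4.5000: CF_t = 38.500000, DF = 0.863045, PV = 33.227241
  t = 5.0000: CF_t = 38.500000, DF = 0.849036, PV = 32.687891
  t = 5.5000: CF_t = 38.500000, DF = 0.835254, PV = 32.157296
  t = 6.0000: CF_t = 38.500000, DF = 0.821696, PV = 31.635313
  t = 6.5000: CF_t = 38.500000, DF = 0.808359, PV = 31.121803
  t = 7.0000: CF_t = 1038.500000, DF = 0.795237, PV = 825.853739
Price P = sum_t PV_t = 1273.017187
Macaulay numerator sum_t t * PV_t:
  t * PV_t at t = 0.5000: 18.937531
  t * PV_t at t = 1.0000: 37.260267
  t * PV_t at t = 1.5000: 54.983178
  t * PV_t at t = 2.0000: 72.120909
  t * PV_t at t = 2.5000: 88.687788
  t * PV_t at t = 3.0000: 104.697831
  t * PV_t at t = 3.5000: 120.164752
  t * PV_t at t = 4.0000: 135.101962
  t * PV_t at t = 4.5000: 149.522585
  t * PV_t at t = 5.0000: 163.439454
  t * PV_t at t = 5.5000: 176.865125
  t * PV_t at t = 6.0000: 189.811877
  t * PV_t at t = 6.5000: 202.291720
  t * PV_t at t = 7.0000: 5780.976171
Macaulay duration D = (sum_t t * PV_t) / P = 7294.861152 / 1273.017187 = 5.730371

Answer: Macaulay duration = 5.7304 years


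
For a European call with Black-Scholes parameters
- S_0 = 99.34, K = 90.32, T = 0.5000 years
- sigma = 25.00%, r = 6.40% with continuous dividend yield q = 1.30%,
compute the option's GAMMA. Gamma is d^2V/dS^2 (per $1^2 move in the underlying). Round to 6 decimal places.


Answer: Gamma = 0.016766

Derivation:
d1 = 0.7711106354; d2 = 0.5943339401
phi(d1) = 0.2963410360; exp(-qT) = 0.9935210793; exp(-rT) = 0.9685065821
Gamma = exp(-qT) * phi(d1) / (S * sigma * sqrt(T)) = 0.9935210793 * 0.2963410360 / (99.3400 * 0.2500 * 0.7071067812) = 0.016766


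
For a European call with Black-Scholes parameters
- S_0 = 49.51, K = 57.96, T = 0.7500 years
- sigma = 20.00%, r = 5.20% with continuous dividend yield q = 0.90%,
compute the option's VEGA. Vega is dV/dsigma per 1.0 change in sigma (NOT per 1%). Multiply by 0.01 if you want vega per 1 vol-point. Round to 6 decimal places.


Answer: Vega = 13.870612

Derivation:
d1 = -0.6369815920; d2 = -0.8101866727
phi(d1) = 0.3256893365; exp(-qT) = 0.9932727301; exp(-rT) = 0.9617507091
Vega = S * exp(-qT) * phi(d1) * sqrt(T) = 49.5100 * 0.9932727301 * 0.3256893365 * 0.8660254038 = 13.870612


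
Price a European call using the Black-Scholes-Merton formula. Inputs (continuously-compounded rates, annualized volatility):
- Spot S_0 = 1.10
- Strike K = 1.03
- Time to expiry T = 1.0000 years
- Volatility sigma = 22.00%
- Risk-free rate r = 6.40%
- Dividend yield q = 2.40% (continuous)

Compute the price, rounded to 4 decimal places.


d1 = (ln(S/K) + (r - q + 0.5*sigma^2) * T) / (sigma * sqrt(T)) = 0.59068808
d2 = d1 - sigma * sqrt(T) = 0.37068808
exp(-rT) = 0.93800500; exp(-qT) = 0.97628571
C = S_0 * exp(-qT) * N(d1) - K * exp(-rT) * N(d2)
N(d1) = 0.72263528; N(d2) = 0.64456507
C = 1.1000 * 0.97628571 * 0.72263528 - 1.0300 * 0.93800500 * 0.64456507 = 0.1533

Answer: Price = 0.1533


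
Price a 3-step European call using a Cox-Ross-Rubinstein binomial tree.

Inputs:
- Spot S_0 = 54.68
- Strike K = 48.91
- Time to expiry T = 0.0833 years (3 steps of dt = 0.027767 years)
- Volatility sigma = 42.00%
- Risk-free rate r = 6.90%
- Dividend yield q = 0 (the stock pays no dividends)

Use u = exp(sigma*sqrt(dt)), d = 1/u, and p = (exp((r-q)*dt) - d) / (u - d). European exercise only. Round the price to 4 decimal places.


dt = T/N = 0.027767
u = exp(sigma*sqrt(dt)) = 1.072493; d = 1/u = 0.932407
p = (exp((r-q)*dt) - d) / (u - d) = 0.496200
Discount per step: exp(-r*dt) = 0.998086
Stock lattice S(k, i) with i counting down-moves:
  k=0: S(0,0) = 54.6800
  k=1: S(1,0) = 58.6439; S(1,1) = 50.9840
  k=2: S(2,0) = 62.8952; S(2,1) = 54.6800; S(2,2) = 47.5378
  k=3: S(3,0) = 67.4547; S(3,1) = 58.6439; S(3,2) = 50.9840; S(3,3) = 44.3246
Terminal payoffs V(N, i) = max(S_T - K, 0):
  V(3,0) = 18.544683; V(3,1) = 9.733926; V(3,2) = 2.074008; V(3,3) = 0.000000
Backward induction: V(k, i) = exp(-r*dt) * [p * V(k+1, i) + (1-p) * V(k+1, i+1)].
  V(2,0) = exp(-r*dt) * [p*18.544683 + (1-p)*9.733926] = 14.078827
  V(2,1) = exp(-r*dt) * [p*9.733926 + (1-p)*2.074008] = 5.863617
  V(2,2) = exp(-r*dt) * [p*2.074008 + (1-p)*0.000000] = 1.027154
  V(1,0) = exp(-r*dt) * [p*14.078827 + (1-p)*5.863617] = 9.920981
  V(1,1) = exp(-r*dt) * [p*5.863617 + (1-p)*1.027154] = 3.420449
  V(0,0) = exp(-r*dt) * [p*9.920981 + (1-p)*3.420449] = 6.633294

Answer: Price = V(0,0) = 6.6333


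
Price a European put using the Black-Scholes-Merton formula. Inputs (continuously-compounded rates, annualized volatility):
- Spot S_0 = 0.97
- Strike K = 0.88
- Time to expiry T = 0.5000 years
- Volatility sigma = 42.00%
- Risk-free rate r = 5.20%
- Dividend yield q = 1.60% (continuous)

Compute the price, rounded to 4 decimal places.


Answer: Price = 0.0629

Derivation:
d1 = (ln(S/K) + (r - q + 0.5*sigma^2) * T) / (sigma * sqrt(T)) = 0.53697744
d2 = d1 - sigma * sqrt(T) = 0.23999259
exp(-rT) = 0.97433509; exp(-qT) = 0.99203191
P = K * exp(-rT) * N(-d2) - S_0 * exp(-qT) * N(-d1)
N(-d1) = 0.29564160; N(-d2) = 0.40516800
P = 0.8800 * 0.97433509 * 0.40516800 - 0.9700 * 0.99203191 * 0.29564160 = 0.0629


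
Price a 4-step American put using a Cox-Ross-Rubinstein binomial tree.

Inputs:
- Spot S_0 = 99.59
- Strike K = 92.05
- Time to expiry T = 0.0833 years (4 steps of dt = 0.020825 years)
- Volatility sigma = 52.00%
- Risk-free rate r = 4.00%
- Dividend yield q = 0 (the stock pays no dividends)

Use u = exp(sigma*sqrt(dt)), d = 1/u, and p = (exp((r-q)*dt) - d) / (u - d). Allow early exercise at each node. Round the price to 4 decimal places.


dt = T/N = 0.020825
u = exp(sigma*sqrt(dt)) = 1.077928; d = 1/u = 0.927706
p = (exp((r-q)*dt) - d) / (u - d) = 0.486796
Discount per step: exp(-r*dt) = 0.999167
Stock lattice S(k, i) with i counting down-moves:
  k=0: S(0,0) = 99.5900
  k=1: S(1,0) = 107.3508; S(1,1) = 92.3902
  k=2: S(2,0) = 115.7165; S(2,1) = 99.5900; S(2,2) = 85.7110
  k=3: S(3,0) = 124.7340; S(3,1) = 107.3508; S(3,2) = 92.3902; S(3,3) = 79.5146
  k=4: S(4,0) = 134.4542; S(4,1) = 115.7165; S(4,2) = 99.5900; S(4,3) = 85.7110; S(4,4) = 73.7661
Terminal payoffs V(N, i) = max(K - S_T, 0):
  V(4,0) = 0.000000; V(4,1) = 0.000000; V(4,2) = 0.000000; V(4,3) = 6.339039; V(4,4) = 18.283871
Backward induction: V(k, i) = exp(-r*dt) * [p * V(k+1, i) + (1-p) * V(k+1, i+1)]; then take max(V_cont, immediate exercise) for American.
  V(3,0) = exp(-r*dt) * [p*0.000000 + (1-p)*0.000000] = 0.000000; exercise = 0.000000; V(3,0) = max -> 0.000000
  V(3,1) = exp(-r*dt) * [p*0.000000 + (1-p)*0.000000] = 0.000000; exercise = 0.000000; V(3,1) = max -> 0.000000
  V(3,2) = exp(-r*dt) * [p*0.000000 + (1-p)*6.339039] = 3.250511; exercise = 0.000000; V(3,2) = max -> 3.250511
  V(3,3) = exp(-r*dt) * [p*6.339039 + (1-p)*18.283871] = 12.458791; exercise = 12.535437; V(3,3) = max -> 12.535437
  V(2,0) = exp(-r*dt) * [p*0.000000 + (1-p)*0.000000] = 0.000000; exercise = 0.000000; V(2,0) = max -> 0.000000
  V(2,1) = exp(-r*dt) * [p*0.000000 + (1-p)*3.250511] = 1.666786; exercise = 0.000000; V(2,1) = max -> 1.666786
  V(2,2) = exp(-r*dt) * [p*3.250511 + (1-p)*12.535437] = 8.008897; exercise = 6.339039; V(2,2) = max -> 8.008897
  V(1,0) = exp(-r*dt) * [p*0.000000 + (1-p)*1.666786] = 0.854689; exercise = 0.000000; V(1,0) = max -> 0.854689
  V(1,1) = exp(-r*dt) * [p*1.666786 + (1-p)*8.008897] = 4.917484; exercise = 0.000000; V(1,1) = max -> 4.917484
  V(0,0) = exp(-r*dt) * [p*0.854689 + (1-p)*4.917484] = 2.937283; exercise = 0.000000; V(0,0) = max -> 2.937283

Answer: Price = V(0,0) = 2.9373


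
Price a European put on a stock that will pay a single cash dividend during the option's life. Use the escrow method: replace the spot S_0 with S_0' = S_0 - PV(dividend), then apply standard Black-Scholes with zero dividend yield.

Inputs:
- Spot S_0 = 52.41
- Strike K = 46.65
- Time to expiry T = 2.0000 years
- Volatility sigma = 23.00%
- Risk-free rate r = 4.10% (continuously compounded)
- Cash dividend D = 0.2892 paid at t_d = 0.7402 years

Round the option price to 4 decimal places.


PV(D) = D * exp(-r * t_d) = 0.2892 * 0.97010768 = 0.28055514
S_0' = S_0 - PV(D) = 52.4100 - 0.28055514 = 52.12944486
d1 = (ln(S_0'/K) + (r + sigma^2/2)*T) / (sigma*sqrt(T)) = 0.75616469
d2 = d1 - sigma*sqrt(T) = 0.43089557
exp(-rT) = 0.92127196
N(-d1) = 0.22477523; N(-d2) = 0.33327215
P = K * exp(-rT) * N(-d2) - S_0' * N(-d1) = 46.6500 * 0.92127196 * 0.33327215 - 52.12944486 * 0.22477523 = 2.6057

Answer: Price = 2.6057
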